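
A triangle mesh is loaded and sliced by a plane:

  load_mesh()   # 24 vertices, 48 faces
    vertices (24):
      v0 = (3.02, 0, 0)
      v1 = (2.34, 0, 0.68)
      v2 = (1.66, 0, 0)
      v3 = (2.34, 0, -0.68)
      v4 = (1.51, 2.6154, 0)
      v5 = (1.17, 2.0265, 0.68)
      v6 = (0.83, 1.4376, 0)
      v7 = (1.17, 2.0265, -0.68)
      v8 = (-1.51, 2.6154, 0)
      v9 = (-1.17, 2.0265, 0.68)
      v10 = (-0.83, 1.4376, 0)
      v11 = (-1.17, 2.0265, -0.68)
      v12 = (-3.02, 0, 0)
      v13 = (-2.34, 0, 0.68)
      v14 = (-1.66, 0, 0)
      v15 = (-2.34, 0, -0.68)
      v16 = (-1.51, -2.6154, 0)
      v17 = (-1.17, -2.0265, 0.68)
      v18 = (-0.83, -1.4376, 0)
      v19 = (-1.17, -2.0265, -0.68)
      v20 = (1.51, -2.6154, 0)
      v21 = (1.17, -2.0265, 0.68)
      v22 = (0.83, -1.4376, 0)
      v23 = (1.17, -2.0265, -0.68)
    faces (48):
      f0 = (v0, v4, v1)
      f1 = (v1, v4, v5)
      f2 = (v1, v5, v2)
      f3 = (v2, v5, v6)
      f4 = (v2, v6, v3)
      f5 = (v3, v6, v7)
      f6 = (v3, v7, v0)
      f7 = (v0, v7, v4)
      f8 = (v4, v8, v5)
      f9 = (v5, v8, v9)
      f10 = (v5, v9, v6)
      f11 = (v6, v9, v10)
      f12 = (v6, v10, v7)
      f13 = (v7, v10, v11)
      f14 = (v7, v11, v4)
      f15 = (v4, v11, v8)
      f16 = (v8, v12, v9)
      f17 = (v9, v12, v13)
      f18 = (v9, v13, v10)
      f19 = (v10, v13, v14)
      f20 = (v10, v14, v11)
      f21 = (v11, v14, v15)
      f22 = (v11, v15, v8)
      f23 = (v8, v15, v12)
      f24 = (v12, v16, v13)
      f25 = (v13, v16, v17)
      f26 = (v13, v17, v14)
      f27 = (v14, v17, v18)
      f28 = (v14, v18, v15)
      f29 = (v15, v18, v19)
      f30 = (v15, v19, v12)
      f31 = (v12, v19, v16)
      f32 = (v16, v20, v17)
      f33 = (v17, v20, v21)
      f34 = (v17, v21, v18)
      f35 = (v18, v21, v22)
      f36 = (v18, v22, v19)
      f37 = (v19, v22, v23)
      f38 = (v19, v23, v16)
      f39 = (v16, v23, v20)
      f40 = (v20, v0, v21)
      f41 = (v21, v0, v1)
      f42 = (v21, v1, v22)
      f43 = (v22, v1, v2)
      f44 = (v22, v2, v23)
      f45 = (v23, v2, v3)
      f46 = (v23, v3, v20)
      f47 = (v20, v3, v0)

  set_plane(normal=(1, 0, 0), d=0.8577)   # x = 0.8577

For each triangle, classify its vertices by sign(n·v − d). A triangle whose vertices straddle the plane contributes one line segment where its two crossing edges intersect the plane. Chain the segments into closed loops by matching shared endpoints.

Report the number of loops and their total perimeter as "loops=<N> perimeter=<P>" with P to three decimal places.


loops=2 perimeter=7.347

Straddling triangles (20 of 48):
  (v2,v5,v6) [++-] → (0.8577, 1.48558, 0.0554)–(0.8577, 1.38962, 0)  len=0.1108
  (v2,v6,v3) [+-+] → (0.8577, 1.38962, 0)–(0.8577, 1.41123, -0.0124742)  len=0.0249
  (v3,v6,v7) [+-+] → (0.8577, 1.41123, -0.0124742)–(0.8577, 1.48558, -0.0554)  len=0.0859
  (v4,v8,v5) [+-+] → (0.8577, 2.6154, 0)–(0.8577, 2.09512, 0.60076)  len=0.7947
  (v5,v8,v9) [+--] → (0.8577, 2.09512, 0.60076)–(0.8577, 2.0265, 0.68)  len=0.1048
  (v5,v9,v6) [+--] → (0.8577, 2.0265, 0.68)–(0.8577, 1.48558, 0.0554)  len=0.8263
  (v6,v10,v7) [--+] → (0.8577, 1.93454, -0.573818)–(0.8577, 1.48558, -0.0554)  len=0.6858
  (v7,v10,v11) [+--] → (0.8577, 1.93454, -0.573818)–(0.8577, 2.0265, -0.68)  len=0.1405
  (v7,v11,v4) [+-+] → (0.8577, 2.0265, -0.68)–(0.8577, 2.47206, -0.165509)  len=0.6806
  (v4,v11,v8) [+--] → (0.8577, 2.47206, -0.165509)–(0.8577, 2.6154, 0)  len=0.2189
  (v16,v20,v17) [-+-] → (0.8577, -2.6154, 0)–(0.8577, -2.47206, 0.165509)  len=0.2189
  (v17,v20,v21) [-++] → (0.8577, -2.47206, 0.165509)–(0.8577, -2.0265, 0.68)  len=0.6806
  (v17,v21,v18) [-+-] → (0.8577, -2.0265, 0.68)–(0.8577, -1.93454, 0.573818)  len=0.1405
  (v18,v21,v22) [-+-] → (0.8577, -1.93454, 0.573818)–(0.8577, -1.48558, 0.0554)  len=0.6858
  (v19,v22,v23) [--+] → (0.8577, -1.48558, -0.0554)–(0.8577, -2.0265, -0.68)  len=0.8263
  (v19,v23,v16) [-+-] → (0.8577, -2.0265, -0.68)–(0.8577, -2.09512, -0.60076)  len=0.1048
  (v16,v23,v20) [-++] → (0.8577, -2.09512, -0.60076)–(0.8577, -2.6154, 0)  len=0.7947
  (v21,v1,v22) [++-] → (0.8577, -1.41123, 0.0124742)–(0.8577, -1.48558, 0.0554)  len=0.0859
  (v22,v1,v2) [-++] → (0.8577, -1.41123, 0.0124742)–(0.8577, -1.38962, 0)  len=0.0249
  (v22,v2,v23) [-++] → (0.8577, -1.38962, 0)–(0.8577, -1.48558, -0.0554)  len=0.1108

Chained into 2 loop(s):
  loop 1: 10 segments, perimeter = 3.6733
  loop 2: 10 segments, perimeter = 3.6733
Total perimeter = 7.347


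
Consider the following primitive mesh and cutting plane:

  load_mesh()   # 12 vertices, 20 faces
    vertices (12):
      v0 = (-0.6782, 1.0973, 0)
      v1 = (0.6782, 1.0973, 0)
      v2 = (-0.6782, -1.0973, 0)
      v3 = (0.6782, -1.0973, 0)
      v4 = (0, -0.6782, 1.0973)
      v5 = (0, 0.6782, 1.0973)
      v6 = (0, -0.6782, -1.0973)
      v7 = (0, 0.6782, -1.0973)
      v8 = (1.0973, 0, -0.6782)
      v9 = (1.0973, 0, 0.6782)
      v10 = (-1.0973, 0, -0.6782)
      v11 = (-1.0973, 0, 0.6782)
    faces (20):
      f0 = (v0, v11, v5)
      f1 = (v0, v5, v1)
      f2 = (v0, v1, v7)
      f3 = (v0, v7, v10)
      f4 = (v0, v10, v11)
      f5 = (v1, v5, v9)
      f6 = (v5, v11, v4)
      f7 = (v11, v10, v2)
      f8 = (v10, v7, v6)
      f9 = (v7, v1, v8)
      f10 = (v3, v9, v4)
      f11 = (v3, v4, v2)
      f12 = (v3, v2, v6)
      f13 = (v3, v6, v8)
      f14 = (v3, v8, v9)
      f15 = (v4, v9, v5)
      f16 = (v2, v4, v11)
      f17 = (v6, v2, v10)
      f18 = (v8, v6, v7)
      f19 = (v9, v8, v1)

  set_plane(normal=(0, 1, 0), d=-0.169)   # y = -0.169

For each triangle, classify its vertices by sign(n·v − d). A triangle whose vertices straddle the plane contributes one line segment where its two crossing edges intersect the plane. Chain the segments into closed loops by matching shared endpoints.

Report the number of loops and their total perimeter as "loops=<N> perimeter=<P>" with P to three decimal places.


loops=1 perimeter=7.004

Straddling triangles (10 of 20):
  (v5,v11,v4) [++-] → (-0.823865, -0.169, 0.782635)–(0, -0.169, 1.0973)  len=0.8819
  (v11,v10,v2) [++-] → (-1.03275, -0.169, -0.573747)–(-1.03275, -0.169, 0.573747)  len=1.1475
  (v10,v7,v6) [++-] → (0, -0.169, -1.0973)–(-0.823865, -0.169, -0.782635)  len=0.8819
  (v3,v9,v4) [-+-] → (1.03275, -0.169, 0.573747)–(0.823865, -0.169, 0.782635)  len=0.2954
  (v3,v6,v8) [--+] → (0.823865, -0.169, -0.782635)–(1.03275, -0.169, -0.573747)  len=0.2954
  (v3,v8,v9) [-++] → (1.03275, -0.169, -0.573747)–(1.03275, -0.169, 0.573747)  len=1.1475
  (v4,v9,v5) [-++] → (0.823865, -0.169, 0.782635)–(0, -0.169, 1.0973)  len=0.8819
  (v2,v4,v11) [--+] → (-0.823865, -0.169, 0.782635)–(-1.03275, -0.169, 0.573747)  len=0.2954
  (v6,v2,v10) [--+] → (-1.03275, -0.169, -0.573747)–(-0.823865, -0.169, -0.782635)  len=0.2954
  (v8,v6,v7) [+-+] → (0.823865, -0.169, -0.782635)–(0, -0.169, -1.0973)  len=0.8819

Chained into 1 loop(s):
  loop 1: 10 segments, perimeter = 7.0043
Total perimeter = 7.004


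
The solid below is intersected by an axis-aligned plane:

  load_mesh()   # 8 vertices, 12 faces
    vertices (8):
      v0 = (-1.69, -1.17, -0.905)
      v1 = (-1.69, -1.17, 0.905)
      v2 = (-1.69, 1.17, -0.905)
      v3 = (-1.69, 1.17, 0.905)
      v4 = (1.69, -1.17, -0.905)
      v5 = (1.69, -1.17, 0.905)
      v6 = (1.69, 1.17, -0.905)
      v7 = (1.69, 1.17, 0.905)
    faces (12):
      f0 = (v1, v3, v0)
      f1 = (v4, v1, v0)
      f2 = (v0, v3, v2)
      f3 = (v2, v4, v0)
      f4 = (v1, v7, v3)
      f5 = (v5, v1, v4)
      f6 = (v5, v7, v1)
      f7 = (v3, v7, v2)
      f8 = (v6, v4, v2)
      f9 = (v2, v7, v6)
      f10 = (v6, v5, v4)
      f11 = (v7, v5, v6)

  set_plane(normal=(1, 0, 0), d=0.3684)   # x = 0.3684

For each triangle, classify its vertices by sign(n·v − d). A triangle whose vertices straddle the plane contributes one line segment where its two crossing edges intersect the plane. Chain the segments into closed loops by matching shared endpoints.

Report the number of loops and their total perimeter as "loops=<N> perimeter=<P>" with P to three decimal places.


Straddling triangles (8 of 12):
  (v4,v1,v0) [+--] → (0.3684, -1.17, -0.197279)–(0.3684, -1.17, -0.905)  len=0.7077
  (v2,v4,v0) [-+-] → (0.3684, -0.255046, -0.905)–(0.3684, -1.17, -0.905)  len=0.9150
  (v1,v7,v3) [-+-] → (0.3684, 0.255046, 0.905)–(0.3684, 1.17, 0.905)  len=0.9150
  (v5,v1,v4) [+-+] → (0.3684, -1.17, 0.905)–(0.3684, -1.17, -0.197279)  len=1.1023
  (v5,v7,v1) [++-] → (0.3684, 0.255046, 0.905)–(0.3684, -1.17, 0.905)  len=1.4250
  (v3,v7,v2) [-+-] → (0.3684, 1.17, 0.905)–(0.3684, 1.17, 0.197279)  len=0.7077
  (v6,v4,v2) [++-] → (0.3684, -0.255046, -0.905)–(0.3684, 1.17, -0.905)  len=1.4250
  (v2,v7,v6) [-++] → (0.3684, 1.17, 0.197279)–(0.3684, 1.17, -0.905)  len=1.1023

Chained into 1 loop(s):
  loop 1: 8 segments, perimeter = 8.3000
Total perimeter = 8.300

loops=1 perimeter=8.300


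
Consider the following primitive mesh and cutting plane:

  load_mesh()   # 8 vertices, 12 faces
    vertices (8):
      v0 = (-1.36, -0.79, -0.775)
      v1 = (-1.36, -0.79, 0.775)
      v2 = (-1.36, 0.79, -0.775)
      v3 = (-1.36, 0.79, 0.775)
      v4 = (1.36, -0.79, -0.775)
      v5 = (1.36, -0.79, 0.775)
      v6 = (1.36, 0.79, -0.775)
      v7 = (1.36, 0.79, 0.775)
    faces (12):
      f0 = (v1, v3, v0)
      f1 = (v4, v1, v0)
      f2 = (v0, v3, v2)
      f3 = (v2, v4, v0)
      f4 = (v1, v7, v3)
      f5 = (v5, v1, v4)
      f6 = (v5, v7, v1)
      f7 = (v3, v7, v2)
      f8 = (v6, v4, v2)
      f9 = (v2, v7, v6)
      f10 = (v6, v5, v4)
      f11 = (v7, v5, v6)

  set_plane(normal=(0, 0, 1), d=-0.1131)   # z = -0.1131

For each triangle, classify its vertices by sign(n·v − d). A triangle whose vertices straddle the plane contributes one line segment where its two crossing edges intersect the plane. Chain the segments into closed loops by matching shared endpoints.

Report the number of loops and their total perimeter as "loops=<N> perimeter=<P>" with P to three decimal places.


loops=1 perimeter=8.600

Straddling triangles (8 of 12):
  (v1,v3,v0) [++-] → (-1.36, -0.115289, -0.1131)–(-1.36, -0.79, -0.1131)  len=0.6747
  (v4,v1,v0) [-+-] → (0.198472, -0.79, -0.1131)–(-1.36, -0.79, -0.1131)  len=1.5585
  (v0,v3,v2) [-+-] → (-1.36, -0.115289, -0.1131)–(-1.36, 0.79, -0.1131)  len=0.9053
  (v5,v1,v4) [++-] → (0.198472, -0.79, -0.1131)–(1.36, -0.79, -0.1131)  len=1.1615
  (v3,v7,v2) [++-] → (-0.198472, 0.79, -0.1131)–(-1.36, 0.79, -0.1131)  len=1.1615
  (v2,v7,v6) [-+-] → (-0.198472, 0.79, -0.1131)–(1.36, 0.79, -0.1131)  len=1.5585
  (v6,v5,v4) [-+-] → (1.36, 0.115289, -0.1131)–(1.36, -0.79, -0.1131)  len=0.9053
  (v7,v5,v6) [++-] → (1.36, 0.115289, -0.1131)–(1.36, 0.79, -0.1131)  len=0.6747

Chained into 1 loop(s):
  loop 1: 8 segments, perimeter = 8.6000
Total perimeter = 8.600


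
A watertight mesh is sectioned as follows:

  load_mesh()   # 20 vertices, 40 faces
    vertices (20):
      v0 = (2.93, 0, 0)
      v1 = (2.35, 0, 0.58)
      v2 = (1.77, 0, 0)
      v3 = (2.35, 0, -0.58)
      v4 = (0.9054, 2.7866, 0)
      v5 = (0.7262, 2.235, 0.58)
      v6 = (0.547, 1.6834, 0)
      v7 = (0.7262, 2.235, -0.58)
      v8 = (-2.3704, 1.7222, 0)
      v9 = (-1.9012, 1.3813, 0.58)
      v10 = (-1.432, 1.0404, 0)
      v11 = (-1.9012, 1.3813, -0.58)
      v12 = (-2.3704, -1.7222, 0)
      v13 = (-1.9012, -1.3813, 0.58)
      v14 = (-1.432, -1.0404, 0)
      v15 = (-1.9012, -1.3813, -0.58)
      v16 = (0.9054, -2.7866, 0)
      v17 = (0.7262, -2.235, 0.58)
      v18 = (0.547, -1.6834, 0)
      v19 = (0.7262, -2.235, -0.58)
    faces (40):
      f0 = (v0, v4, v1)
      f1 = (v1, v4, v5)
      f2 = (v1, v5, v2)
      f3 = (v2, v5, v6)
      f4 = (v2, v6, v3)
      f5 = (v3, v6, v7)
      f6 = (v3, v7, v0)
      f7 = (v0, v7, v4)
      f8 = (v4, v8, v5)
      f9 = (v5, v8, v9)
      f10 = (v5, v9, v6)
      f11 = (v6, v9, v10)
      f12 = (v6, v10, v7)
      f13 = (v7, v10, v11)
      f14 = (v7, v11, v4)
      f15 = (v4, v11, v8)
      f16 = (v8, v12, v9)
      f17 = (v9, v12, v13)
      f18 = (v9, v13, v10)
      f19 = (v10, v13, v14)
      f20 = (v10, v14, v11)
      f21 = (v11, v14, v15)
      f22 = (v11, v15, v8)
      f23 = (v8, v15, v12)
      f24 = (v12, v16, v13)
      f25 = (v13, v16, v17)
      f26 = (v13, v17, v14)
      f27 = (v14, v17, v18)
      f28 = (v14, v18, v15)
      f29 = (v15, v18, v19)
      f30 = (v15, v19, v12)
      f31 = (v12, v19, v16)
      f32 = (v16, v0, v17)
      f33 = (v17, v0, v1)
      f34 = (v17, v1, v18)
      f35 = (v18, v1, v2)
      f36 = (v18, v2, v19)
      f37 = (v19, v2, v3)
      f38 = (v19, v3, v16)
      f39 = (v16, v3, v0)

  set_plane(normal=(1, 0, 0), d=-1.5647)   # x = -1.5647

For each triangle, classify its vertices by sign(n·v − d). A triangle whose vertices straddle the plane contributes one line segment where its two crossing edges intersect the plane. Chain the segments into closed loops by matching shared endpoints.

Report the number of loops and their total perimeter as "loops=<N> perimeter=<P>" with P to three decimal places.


Straddling triangles (18 of 40):
  (v4,v8,v5) [+-+] → (-1.5647, 1.98399, 0)–(-1.5647, 1.85562, 0.150909)  len=0.1981
  (v5,v8,v9) [+--] → (-1.5647, 1.85562, 0.150909)–(-1.5647, 1.49064, 0.58)  len=0.5633
  (v5,v9,v6) [+-+] → (-1.5647, 1.49064, 0.58)–(-1.5647, 1.42282, 0.50028)  len=0.1047
  (v6,v9,v10) [+-+] → (-1.5647, 1.42282, 0.50028)–(-1.5647, 1.13681, 0.164037)  len=0.4414
  (v7,v10,v11) [++-] → (-1.5647, 1.13681, -0.164037)–(-1.5647, 1.49064, -0.58)  len=0.5461
  (v7,v11,v4) [+-+] → (-1.5647, 1.49064, -0.58)–(-1.5647, 1.54979, -0.51046)  len=0.0913
  (v4,v11,v8) [+--] → (-1.5647, 1.54979, -0.51046)–(-1.5647, 1.98399, 0)  len=0.6702
  (v9,v13,v10) [--+] → (-1.5647, 0.35549, 0.164037)–(-1.5647, 1.13681, 0.164037)  len=0.7813
  (v10,v13,v14) [+-+] → (-1.5647, 0.35549, 0.164037)–(-1.5647, -1.13681, 0.164037)  len=1.4923
  (v10,v14,v11) [++-] → (-1.5647, -0.35549, -0.164037)–(-1.5647, 1.13681, -0.164037)  len=1.4923
  (v11,v14,v15) [-+-] → (-1.5647, -0.35549, -0.164037)–(-1.5647, -1.13681, -0.164037)  len=0.7813
  (v12,v16,v13) [-+-] → (-1.5647, -1.98399, 0)–(-1.5647, -1.54979, 0.51046)  len=0.6702
  (v13,v16,v17) [-++] → (-1.5647, -1.54979, 0.51046)–(-1.5647, -1.49064, 0.58)  len=0.0913
  (v13,v17,v14) [-++] → (-1.5647, -1.49064, 0.58)–(-1.5647, -1.13681, 0.164037)  len=0.5461
  (v14,v18,v15) [++-] → (-1.5647, -1.42282, -0.50028)–(-1.5647, -1.13681, -0.164037)  len=0.4414
  (v15,v18,v19) [-++] → (-1.5647, -1.42282, -0.50028)–(-1.5647, -1.49064, -0.58)  len=0.1047
  (v15,v19,v12) [-+-] → (-1.5647, -1.49064, -0.58)–(-1.5647, -1.85562, -0.150909)  len=0.5633
  (v12,v19,v16) [-++] → (-1.5647, -1.85562, -0.150909)–(-1.5647, -1.98399, 0)  len=0.1981

Chained into 1 loop(s):
  loop 1: 18 segments, perimeter = 9.7774
Total perimeter = 9.777

loops=1 perimeter=9.777


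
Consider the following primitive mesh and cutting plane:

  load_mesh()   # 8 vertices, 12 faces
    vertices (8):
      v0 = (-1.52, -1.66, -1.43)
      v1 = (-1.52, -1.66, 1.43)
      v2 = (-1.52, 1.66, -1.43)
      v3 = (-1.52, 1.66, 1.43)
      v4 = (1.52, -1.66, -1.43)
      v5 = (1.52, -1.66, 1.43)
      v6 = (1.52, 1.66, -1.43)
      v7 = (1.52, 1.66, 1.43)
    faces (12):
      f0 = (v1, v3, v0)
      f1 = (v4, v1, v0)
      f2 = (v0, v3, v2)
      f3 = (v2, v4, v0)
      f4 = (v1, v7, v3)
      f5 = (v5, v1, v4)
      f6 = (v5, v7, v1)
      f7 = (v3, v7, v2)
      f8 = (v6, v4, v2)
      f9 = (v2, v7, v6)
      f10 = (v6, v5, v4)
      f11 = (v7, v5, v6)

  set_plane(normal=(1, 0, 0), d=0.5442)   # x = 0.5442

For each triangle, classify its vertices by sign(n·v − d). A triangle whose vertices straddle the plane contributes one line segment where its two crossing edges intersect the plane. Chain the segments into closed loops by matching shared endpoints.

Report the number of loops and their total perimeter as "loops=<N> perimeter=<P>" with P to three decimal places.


Straddling triangles (8 of 12):
  (v4,v1,v0) [+--] → (0.5442, -1.66, -0.511978)–(0.5442, -1.66, -1.43)  len=0.9180
  (v2,v4,v0) [-+-] → (0.5442, -0.594324, -1.43)–(0.5442, -1.66, -1.43)  len=1.0657
  (v1,v7,v3) [-+-] → (0.5442, 0.594324, 1.43)–(0.5442, 1.66, 1.43)  len=1.0657
  (v5,v1,v4) [+-+] → (0.5442, -1.66, 1.43)–(0.5442, -1.66, -0.511978)  len=1.9420
  (v5,v7,v1) [++-] → (0.5442, 0.594324, 1.43)–(0.5442, -1.66, 1.43)  len=2.2543
  (v3,v7,v2) [-+-] → (0.5442, 1.66, 1.43)–(0.5442, 1.66, 0.511978)  len=0.9180
  (v6,v4,v2) [++-] → (0.5442, -0.594324, -1.43)–(0.5442, 1.66, -1.43)  len=2.2543
  (v2,v7,v6) [-++] → (0.5442, 1.66, 0.511978)–(0.5442, 1.66, -1.43)  len=1.9420

Chained into 1 loop(s):
  loop 1: 8 segments, perimeter = 12.3600
Total perimeter = 12.360

loops=1 perimeter=12.360


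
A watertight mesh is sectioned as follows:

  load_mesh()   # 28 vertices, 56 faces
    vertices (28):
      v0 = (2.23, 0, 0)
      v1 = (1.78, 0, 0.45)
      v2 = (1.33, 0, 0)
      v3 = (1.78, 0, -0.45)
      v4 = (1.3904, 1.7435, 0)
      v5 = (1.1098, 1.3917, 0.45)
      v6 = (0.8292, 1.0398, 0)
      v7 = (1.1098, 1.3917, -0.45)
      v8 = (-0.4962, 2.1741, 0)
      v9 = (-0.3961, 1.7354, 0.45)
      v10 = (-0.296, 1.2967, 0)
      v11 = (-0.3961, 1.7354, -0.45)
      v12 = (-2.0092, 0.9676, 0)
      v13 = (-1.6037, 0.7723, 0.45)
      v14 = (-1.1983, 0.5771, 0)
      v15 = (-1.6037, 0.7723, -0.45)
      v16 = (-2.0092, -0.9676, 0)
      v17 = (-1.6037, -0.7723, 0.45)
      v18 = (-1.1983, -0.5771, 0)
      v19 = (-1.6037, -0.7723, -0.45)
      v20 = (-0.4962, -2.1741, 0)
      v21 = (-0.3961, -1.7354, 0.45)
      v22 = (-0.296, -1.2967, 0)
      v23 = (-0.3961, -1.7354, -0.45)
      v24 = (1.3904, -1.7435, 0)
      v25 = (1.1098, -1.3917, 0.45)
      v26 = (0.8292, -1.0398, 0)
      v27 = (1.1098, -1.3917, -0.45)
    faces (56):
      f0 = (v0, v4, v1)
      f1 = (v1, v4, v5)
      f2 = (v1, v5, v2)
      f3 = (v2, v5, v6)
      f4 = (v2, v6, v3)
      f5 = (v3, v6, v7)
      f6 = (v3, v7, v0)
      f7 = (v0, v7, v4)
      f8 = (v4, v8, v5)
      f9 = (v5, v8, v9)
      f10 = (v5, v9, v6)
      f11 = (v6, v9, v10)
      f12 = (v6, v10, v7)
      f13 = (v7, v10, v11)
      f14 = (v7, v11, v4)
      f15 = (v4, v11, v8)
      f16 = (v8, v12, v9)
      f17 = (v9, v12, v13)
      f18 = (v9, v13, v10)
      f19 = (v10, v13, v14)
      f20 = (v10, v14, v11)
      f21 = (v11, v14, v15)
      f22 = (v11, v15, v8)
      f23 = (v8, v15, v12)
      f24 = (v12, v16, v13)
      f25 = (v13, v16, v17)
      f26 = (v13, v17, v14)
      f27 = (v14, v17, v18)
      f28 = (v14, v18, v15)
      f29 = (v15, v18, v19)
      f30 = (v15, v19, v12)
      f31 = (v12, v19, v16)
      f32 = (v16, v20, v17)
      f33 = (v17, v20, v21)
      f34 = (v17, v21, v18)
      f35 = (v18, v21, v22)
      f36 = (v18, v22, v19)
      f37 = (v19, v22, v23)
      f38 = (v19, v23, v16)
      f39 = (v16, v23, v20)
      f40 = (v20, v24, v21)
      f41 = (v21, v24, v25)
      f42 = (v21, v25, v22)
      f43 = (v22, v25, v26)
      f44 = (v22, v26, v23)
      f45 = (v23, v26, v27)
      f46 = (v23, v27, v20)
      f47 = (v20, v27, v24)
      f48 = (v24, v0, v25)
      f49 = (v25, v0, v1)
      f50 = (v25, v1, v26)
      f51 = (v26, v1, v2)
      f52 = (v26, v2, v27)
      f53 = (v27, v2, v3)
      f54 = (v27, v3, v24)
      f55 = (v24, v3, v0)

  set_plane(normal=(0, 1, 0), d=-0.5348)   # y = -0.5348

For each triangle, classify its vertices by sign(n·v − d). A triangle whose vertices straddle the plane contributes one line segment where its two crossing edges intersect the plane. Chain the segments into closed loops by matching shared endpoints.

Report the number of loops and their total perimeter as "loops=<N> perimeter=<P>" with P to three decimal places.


Straddling triangles (16 of 56):
  (v12,v16,v13) [+-+] → (-2.0092, -0.5348, 0)–(-1.90833, -0.5348, 0.111937)  len=0.1507
  (v13,v16,v17) [+--] → (-1.90833, -0.5348, 0.111937)–(-1.6037, -0.5348, 0.45)  len=0.4551
  (v13,v17,v14) [+-+] → (-1.6037, -0.5348, 0.45)–(-1.53235, -0.5348, 0.370798)  len=0.1066
  (v14,v17,v18) [+--] → (-1.53235, -0.5348, 0.370798)–(-1.1983, -0.5348, 0)  len=0.4991
  (v14,v18,v15) [+-+] → (-1.1983, -0.5348, 0)–(-1.21101, -0.5348, -0.0141063)  len=0.0190
  (v15,v18,v19) [+--] → (-1.21101, -0.5348, -0.0141063)–(-1.6037, -0.5348, -0.45)  len=0.5867
  (v15,v19,v12) [+-+] → (-1.6037, -0.5348, -0.45)–(-1.65905, -0.5348, -0.388574)  len=0.0827
  (v12,v19,v16) [+--] → (-1.65905, -0.5348, -0.388574)–(-2.0092, -0.5348, 0)  len=0.5231
  (v24,v0,v25) [-+-] → (1.97246, -0.5348, 0)–(1.79953, -0.5348, 0.172925)  len=0.2446
  (v25,v0,v1) [-++] → (1.79953, -0.5348, 0.172925)–(1.52246, -0.5348, 0.45)  len=0.3918
  (v25,v1,v26) [-+-] → (1.52246, -0.5348, 0.45)–(1.29098, -0.5348, 0.218552)  len=0.3273
  (v26,v1,v2) [-++] → (1.29098, -0.5348, 0.218552)–(1.07242, -0.5348, 0)  len=0.3091
  (v26,v2,v27) [-+-] → (1.07242, -0.5348, 0)–(1.24538, -0.5348, -0.172925)  len=0.2446
  (v27,v2,v3) [-++] → (1.24538, -0.5348, -0.172925)–(1.52246, -0.5348, -0.45)  len=0.3918
  (v27,v3,v24) [-+-] → (1.52246, -0.5348, -0.45)–(1.66049, -0.5348, -0.311967)  len=0.1952
  (v24,v3,v0) [-++] → (1.66049, -0.5348, -0.311967)–(1.97246, -0.5348, 0)  len=0.4412

Chained into 2 loop(s):
  loop 1: 8 segments, perimeter = 2.4229
  loop 2: 8 segments, perimeter = 2.5456
Total perimeter = 4.968

loops=2 perimeter=4.968


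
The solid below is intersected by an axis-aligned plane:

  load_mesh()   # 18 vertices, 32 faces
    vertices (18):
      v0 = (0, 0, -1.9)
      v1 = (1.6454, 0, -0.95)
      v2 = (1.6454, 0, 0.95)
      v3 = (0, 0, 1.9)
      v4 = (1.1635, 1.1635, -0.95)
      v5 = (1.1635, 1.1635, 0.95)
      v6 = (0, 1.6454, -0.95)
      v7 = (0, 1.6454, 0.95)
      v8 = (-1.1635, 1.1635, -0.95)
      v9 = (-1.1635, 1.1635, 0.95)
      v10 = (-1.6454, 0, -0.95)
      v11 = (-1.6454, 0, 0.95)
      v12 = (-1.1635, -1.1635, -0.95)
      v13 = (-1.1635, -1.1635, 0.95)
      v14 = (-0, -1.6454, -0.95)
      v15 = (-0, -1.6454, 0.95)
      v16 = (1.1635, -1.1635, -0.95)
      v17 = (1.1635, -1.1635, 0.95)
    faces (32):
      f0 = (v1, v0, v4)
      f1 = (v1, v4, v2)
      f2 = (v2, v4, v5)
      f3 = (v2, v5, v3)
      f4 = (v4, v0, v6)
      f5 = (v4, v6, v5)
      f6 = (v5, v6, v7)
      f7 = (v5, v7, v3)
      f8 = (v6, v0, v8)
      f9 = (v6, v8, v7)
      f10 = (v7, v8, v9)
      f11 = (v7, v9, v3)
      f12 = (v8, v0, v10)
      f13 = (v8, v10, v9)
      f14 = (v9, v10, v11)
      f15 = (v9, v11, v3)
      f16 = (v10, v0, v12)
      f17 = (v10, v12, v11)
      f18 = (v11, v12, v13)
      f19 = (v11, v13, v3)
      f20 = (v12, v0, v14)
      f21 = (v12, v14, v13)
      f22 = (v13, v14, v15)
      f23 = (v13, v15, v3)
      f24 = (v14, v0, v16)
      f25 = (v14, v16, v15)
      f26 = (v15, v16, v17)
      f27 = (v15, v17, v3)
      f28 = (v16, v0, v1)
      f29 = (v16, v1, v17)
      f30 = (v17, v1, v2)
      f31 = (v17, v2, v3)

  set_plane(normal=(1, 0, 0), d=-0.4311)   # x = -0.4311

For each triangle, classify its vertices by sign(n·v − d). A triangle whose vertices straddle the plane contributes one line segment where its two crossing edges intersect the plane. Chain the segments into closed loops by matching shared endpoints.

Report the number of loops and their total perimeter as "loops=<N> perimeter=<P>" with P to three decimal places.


Straddling triangles (12 of 32):
  (v6,v0,v8) [++-] → (-0.4311, 0.4311, -1.54801)–(-0.4311, 1.46685, -0.95)  len=1.1960
  (v6,v8,v7) [+-+] → (-0.4311, 1.46685, -0.95)–(-0.4311, 1.46685, 0.246012)  len=1.1960
  (v7,v8,v9) [+--] → (-0.4311, 1.46685, 0.246012)–(-0.4311, 1.46685, 0.95)  len=0.7040
  (v7,v9,v3) [+-+] → (-0.4311, 1.46685, 0.95)–(-0.4311, 0.4311, 1.54801)  len=1.1960
  (v8,v0,v10) [-+-] → (-0.4311, 0.4311, -1.54801)–(-0.4311, 0, -1.6511)  len=0.4433
  (v9,v11,v3) [--+] → (-0.4311, 0, 1.6511)–(-0.4311, 0.4311, 1.54801)  len=0.4433
  (v10,v0,v12) [-+-] → (-0.4311, 0, -1.6511)–(-0.4311, -0.4311, -1.54801)  len=0.4433
  (v11,v13,v3) [--+] → (-0.4311, -0.4311, 1.54801)–(-0.4311, 0, 1.6511)  len=0.4433
  (v12,v0,v14) [-++] → (-0.4311, -0.4311, -1.54801)–(-0.4311, -1.46685, -0.95)  len=1.1960
  (v12,v14,v13) [-+-] → (-0.4311, -1.46685, -0.95)–(-0.4311, -1.46685, -0.246012)  len=0.7040
  (v13,v14,v15) [-++] → (-0.4311, -1.46685, -0.246012)–(-0.4311, -1.46685, 0.95)  len=1.1960
  (v13,v15,v3) [-++] → (-0.4311, -1.46685, 0.95)–(-0.4311, -0.4311, 1.54801)  len=1.1960

Chained into 1 loop(s):
  loop 1: 12 segments, perimeter = 10.3570
Total perimeter = 10.357

loops=1 perimeter=10.357


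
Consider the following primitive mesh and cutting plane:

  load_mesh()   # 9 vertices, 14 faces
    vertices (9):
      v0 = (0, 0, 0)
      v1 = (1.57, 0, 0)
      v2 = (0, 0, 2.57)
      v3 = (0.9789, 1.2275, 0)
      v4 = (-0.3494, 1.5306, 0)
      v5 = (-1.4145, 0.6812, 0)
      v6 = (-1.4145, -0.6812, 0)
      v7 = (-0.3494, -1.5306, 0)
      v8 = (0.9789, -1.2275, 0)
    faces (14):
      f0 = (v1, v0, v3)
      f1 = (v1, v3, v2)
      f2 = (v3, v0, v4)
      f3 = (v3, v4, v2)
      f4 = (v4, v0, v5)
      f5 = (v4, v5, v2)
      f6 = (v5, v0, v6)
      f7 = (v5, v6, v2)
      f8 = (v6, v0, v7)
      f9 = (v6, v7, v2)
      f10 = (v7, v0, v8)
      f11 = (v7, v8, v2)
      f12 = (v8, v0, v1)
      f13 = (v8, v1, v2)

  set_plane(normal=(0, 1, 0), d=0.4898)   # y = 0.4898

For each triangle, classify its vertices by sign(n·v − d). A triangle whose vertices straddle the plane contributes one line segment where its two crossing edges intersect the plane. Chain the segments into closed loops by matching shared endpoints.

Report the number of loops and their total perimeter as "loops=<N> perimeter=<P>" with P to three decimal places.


loops=1 perimeter=7.293

Straddling triangles (8 of 14):
  (v1,v0,v3) [--+] → (0.390603, 0.4898, 0)–(1.33414, 0.4898, 0)  len=0.9435
  (v1,v3,v2) [-+-] → (1.33414, 0.4898, 0)–(0.390603, 0.4898, 1.54451)  len=1.8099
  (v3,v0,v4) [+-+] → (0.390603, 0.4898, 0)–(-0.11181, 0.4898, 0)  len=0.5024
  (v3,v4,v2) [++-] → (-0.11181, 0.4898, 1.74759)–(0.390603, 0.4898, 1.54451)  len=0.5419
  (v4,v0,v5) [+-+] → (-0.11181, 0.4898, 0)–(-1.01706, 0.4898, 0)  len=0.9053
  (v4,v5,v2) [++-] → (-1.01706, 0.4898, 0.722105)–(-0.11181, 0.4898, 1.74759)  len=1.3679
  (v5,v0,v6) [+--] → (-1.01706, 0.4898, 0)–(-1.4145, 0.4898, 0)  len=0.3974
  (v5,v6,v2) [+--] → (-1.4145, 0.4898, 0)–(-1.01706, 0.4898, 0.722105)  len=0.8243

Chained into 1 loop(s):
  loop 1: 8 segments, perimeter = 7.2926
Total perimeter = 7.293


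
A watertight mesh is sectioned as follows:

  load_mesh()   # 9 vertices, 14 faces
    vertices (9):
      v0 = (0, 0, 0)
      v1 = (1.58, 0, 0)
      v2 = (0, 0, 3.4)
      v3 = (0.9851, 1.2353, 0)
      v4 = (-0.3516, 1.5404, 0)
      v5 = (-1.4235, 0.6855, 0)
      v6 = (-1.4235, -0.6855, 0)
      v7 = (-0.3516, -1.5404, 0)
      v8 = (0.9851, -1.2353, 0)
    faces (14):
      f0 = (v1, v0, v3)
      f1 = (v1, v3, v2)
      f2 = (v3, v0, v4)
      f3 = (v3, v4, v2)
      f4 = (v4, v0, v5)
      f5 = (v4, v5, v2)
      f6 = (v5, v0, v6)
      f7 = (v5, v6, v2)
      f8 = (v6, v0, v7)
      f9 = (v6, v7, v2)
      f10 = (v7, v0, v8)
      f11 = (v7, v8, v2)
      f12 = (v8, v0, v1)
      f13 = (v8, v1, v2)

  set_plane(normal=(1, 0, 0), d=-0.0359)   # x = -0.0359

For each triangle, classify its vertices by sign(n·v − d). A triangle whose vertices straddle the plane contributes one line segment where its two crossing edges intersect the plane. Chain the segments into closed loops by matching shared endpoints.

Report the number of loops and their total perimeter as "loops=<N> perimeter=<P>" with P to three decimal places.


Straddling triangles (10 of 14):
  (v3,v0,v4) [++-] → (-0.0359, 0.157282, 0)–(-0.0359, 1.46834, 0)  len=1.3111
  (v3,v4,v2) [+-+] → (-0.0359, 1.46834, 0)–(-0.0359, 0.157282, 3.05284)  len=3.3225
  (v4,v0,v5) [-+-] → (-0.0359, 0.157282, 0)–(-0.0359, 0.017288, 0)  len=0.1400
  (v4,v5,v2) [--+] → (-0.0359, 0.017288, 3.31425)–(-0.0359, 0.157282, 3.05284)  len=0.2965
  (v5,v0,v6) [-+-] → (-0.0359, 0.017288, 0)–(-0.0359, -0.017288, 0)  len=0.0346
  (v5,v6,v2) [--+] → (-0.0359, -0.017288, 3.31425)–(-0.0359, 0.017288, 3.31425)  len=0.0346
  (v6,v0,v7) [-+-] → (-0.0359, -0.017288, 0)–(-0.0359, -0.157282, 0)  len=0.1400
  (v6,v7,v2) [--+] → (-0.0359, -0.157282, 3.05284)–(-0.0359, -0.017288, 3.31425)  len=0.2965
  (v7,v0,v8) [-++] → (-0.0359, -0.157282, 0)–(-0.0359, -1.46834, 0)  len=1.3111
  (v7,v8,v2) [-++] → (-0.0359, -1.46834, 0)–(-0.0359, -0.157282, 3.05284)  len=3.3225

Chained into 1 loop(s):
  loop 1: 10 segments, perimeter = 10.2092
Total perimeter = 10.209

loops=1 perimeter=10.209


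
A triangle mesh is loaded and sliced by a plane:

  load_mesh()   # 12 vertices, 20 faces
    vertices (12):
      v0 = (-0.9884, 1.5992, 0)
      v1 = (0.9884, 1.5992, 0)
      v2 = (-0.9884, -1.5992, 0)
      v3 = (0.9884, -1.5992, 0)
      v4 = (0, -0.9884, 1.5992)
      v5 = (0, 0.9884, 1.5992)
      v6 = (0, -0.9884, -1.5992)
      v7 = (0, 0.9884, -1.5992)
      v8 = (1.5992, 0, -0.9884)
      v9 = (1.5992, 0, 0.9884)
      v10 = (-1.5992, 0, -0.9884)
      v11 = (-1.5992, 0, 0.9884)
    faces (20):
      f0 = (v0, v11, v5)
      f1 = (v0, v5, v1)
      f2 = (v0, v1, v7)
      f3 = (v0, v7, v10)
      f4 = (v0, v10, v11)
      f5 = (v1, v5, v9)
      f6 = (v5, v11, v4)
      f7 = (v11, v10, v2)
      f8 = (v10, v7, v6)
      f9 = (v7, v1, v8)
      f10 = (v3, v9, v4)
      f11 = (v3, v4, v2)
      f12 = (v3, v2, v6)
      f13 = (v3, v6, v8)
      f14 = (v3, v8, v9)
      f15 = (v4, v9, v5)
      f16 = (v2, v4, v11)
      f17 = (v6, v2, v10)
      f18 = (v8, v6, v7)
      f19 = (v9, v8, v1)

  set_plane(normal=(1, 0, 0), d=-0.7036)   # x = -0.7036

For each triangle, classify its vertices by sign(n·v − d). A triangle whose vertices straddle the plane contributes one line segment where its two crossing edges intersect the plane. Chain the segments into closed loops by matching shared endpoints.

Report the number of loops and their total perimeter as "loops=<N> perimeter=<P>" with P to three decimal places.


loops=1 perimeter=9.107

Straddling triangles (10 of 20):
  (v0,v11,v5) [--+] → (-0.7036, 0.553534, 1.33047)–(-0.7036, 1.4232, 0.460797)  len=1.2299
  (v0,v5,v1) [-++] → (-0.7036, 1.4232, 0.460797)–(-0.7036, 1.5992, 0)  len=0.4933
  (v0,v1,v7) [-++] → (-0.7036, 1.5992, 0)–(-0.7036, 1.4232, -0.460797)  len=0.4933
  (v0,v7,v10) [-+-] → (-0.7036, 1.4232, -0.460797)–(-0.7036, 0.553534, -1.33047)  len=1.2299
  (v5,v11,v4) [+-+] → (-0.7036, 0.553534, 1.33047)–(-0.7036, -0.553534, 1.33047)  len=1.1071
  (v10,v7,v6) [-++] → (-0.7036, 0.553534, -1.33047)–(-0.7036, -0.553534, -1.33047)  len=1.1071
  (v3,v4,v2) [++-] → (-0.7036, -1.4232, 0.460797)–(-0.7036, -1.5992, 0)  len=0.4933
  (v3,v2,v6) [+-+] → (-0.7036, -1.5992, 0)–(-0.7036, -1.4232, -0.460797)  len=0.4933
  (v2,v4,v11) [-+-] → (-0.7036, -1.4232, 0.460797)–(-0.7036, -0.553534, 1.33047)  len=1.2299
  (v6,v2,v10) [+--] → (-0.7036, -1.4232, -0.460797)–(-0.7036, -0.553534, -1.33047)  len=1.2299

Chained into 1 loop(s):
  loop 1: 10 segments, perimeter = 9.1068
Total perimeter = 9.107


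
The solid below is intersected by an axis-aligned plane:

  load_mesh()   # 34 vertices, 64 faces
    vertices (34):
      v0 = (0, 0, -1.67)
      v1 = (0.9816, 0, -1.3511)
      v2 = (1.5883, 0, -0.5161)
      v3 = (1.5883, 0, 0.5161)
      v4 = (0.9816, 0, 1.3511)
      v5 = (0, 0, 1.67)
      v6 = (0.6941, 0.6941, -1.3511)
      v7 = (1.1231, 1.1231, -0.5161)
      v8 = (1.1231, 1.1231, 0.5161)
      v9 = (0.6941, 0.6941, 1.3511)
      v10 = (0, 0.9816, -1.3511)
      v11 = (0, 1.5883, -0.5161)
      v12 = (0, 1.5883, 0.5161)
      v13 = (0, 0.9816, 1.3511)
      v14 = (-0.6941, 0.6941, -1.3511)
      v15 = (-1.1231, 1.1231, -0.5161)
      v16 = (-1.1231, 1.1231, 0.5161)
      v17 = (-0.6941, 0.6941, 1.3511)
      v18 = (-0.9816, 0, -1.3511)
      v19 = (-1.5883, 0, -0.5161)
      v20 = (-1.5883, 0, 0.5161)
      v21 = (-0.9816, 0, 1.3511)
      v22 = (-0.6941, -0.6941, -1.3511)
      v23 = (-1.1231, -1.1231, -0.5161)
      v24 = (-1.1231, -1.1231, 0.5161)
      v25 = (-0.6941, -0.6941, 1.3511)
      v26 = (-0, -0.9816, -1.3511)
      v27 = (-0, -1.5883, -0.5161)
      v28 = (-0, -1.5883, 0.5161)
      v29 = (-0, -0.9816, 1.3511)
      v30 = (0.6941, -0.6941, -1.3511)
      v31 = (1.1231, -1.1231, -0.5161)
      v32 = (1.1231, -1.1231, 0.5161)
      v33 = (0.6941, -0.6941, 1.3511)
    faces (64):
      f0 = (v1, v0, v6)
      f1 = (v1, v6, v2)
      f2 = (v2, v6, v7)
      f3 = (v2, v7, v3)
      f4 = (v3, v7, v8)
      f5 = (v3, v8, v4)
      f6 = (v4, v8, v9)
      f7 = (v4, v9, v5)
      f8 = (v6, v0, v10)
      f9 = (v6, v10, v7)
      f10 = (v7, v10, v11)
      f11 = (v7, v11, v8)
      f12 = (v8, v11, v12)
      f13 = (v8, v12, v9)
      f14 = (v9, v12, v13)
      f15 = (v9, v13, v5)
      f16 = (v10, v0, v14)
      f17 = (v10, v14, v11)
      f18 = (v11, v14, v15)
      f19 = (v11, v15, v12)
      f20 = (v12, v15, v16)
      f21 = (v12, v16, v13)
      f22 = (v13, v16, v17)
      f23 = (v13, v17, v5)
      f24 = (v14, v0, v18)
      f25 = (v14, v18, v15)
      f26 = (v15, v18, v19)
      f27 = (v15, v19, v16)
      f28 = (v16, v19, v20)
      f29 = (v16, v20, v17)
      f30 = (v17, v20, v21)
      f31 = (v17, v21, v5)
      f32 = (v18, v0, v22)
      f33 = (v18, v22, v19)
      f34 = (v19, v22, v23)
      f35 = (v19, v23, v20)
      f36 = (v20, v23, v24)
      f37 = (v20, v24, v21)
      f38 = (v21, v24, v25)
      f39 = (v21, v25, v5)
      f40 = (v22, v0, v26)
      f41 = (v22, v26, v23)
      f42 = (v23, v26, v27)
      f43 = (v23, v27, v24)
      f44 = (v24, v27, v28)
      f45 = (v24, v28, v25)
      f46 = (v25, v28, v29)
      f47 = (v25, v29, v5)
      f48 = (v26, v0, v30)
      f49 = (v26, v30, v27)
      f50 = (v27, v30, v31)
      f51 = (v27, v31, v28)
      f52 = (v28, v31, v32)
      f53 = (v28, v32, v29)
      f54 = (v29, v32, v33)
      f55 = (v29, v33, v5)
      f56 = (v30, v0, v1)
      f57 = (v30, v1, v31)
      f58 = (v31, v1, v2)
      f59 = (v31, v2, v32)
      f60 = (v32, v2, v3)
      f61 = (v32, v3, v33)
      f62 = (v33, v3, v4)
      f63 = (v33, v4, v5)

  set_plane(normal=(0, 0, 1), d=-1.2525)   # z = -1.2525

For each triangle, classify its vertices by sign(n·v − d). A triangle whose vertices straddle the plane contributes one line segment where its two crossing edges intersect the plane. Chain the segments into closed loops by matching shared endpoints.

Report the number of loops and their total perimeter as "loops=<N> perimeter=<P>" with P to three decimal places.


loops=1 perimeter=6.449

Straddling triangles (16 of 64):
  (v1,v6,v2) [--+] → (0.799691, 0.612138, -1.2525)–(1.05324, 0, -1.2525)  len=0.6626
  (v2,v6,v7) [+-+] → (0.799691, 0.612138, -1.2525)–(0.744758, 0.744758, -1.2525)  len=0.1435
  (v6,v10,v7) [--+] → (0.13262, 0.998309, -1.2525)–(0.744758, 0.744758, -1.2525)  len=0.6626
  (v7,v10,v11) [+-+] → (0.13262, 0.998309, -1.2525)–(0, 1.05324, -1.2525)  len=0.1435
  (v10,v14,v11) [--+] → (-0.612138, 0.799691, -1.2525)–(0, 1.05324, -1.2525)  len=0.6626
  (v11,v14,v15) [+-+] → (-0.612138, 0.799691, -1.2525)–(-0.744758, 0.744758, -1.2525)  len=0.1435
  (v14,v18,v15) [--+] → (-0.998309, 0.13262, -1.2525)–(-0.744758, 0.744758, -1.2525)  len=0.6626
  (v15,v18,v19) [+-+] → (-0.998309, 0.13262, -1.2525)–(-1.05324, 0, -1.2525)  len=0.1435
  (v18,v22,v19) [--+] → (-0.799691, -0.612138, -1.2525)–(-1.05324, 0, -1.2525)  len=0.6626
  (v19,v22,v23) [+-+] → (-0.799691, -0.612138, -1.2525)–(-0.744758, -0.744758, -1.2525)  len=0.1435
  (v22,v26,v23) [--+] → (-0.13262, -0.998309, -1.2525)–(-0.744758, -0.744758, -1.2525)  len=0.6626
  (v23,v26,v27) [+-+] → (-0.13262, -0.998309, -1.2525)–(0, -1.05324, -1.2525)  len=0.1435
  (v26,v30,v27) [--+] → (0.612138, -0.799691, -1.2525)–(0, -1.05324, -1.2525)  len=0.6626
  (v27,v30,v31) [+-+] → (0.612138, -0.799691, -1.2525)–(0.744758, -0.744758, -1.2525)  len=0.1435
  (v30,v1,v31) [--+] → (0.998309, -0.13262, -1.2525)–(0.744758, -0.744758, -1.2525)  len=0.6626
  (v31,v1,v2) [+-+] → (0.998309, -0.13262, -1.2525)–(1.05324, 0, -1.2525)  len=0.1435

Chained into 1 loop(s):
  loop 1: 16 segments, perimeter = 6.4489
Total perimeter = 6.449


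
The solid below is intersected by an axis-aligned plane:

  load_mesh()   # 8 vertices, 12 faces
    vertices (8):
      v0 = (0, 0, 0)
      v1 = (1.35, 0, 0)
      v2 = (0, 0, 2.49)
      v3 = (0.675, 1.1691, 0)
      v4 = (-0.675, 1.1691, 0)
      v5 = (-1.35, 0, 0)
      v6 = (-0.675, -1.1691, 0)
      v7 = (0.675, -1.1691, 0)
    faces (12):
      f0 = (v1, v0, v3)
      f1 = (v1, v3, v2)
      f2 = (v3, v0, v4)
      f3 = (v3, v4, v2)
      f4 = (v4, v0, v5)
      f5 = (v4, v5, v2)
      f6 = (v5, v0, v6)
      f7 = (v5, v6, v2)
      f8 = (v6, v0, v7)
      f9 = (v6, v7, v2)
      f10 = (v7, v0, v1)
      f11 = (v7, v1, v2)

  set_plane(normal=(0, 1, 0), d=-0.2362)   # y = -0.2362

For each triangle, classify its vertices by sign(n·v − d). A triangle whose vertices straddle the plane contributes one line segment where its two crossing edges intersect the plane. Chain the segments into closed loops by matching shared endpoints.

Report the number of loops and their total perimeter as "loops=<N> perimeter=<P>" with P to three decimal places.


loops=1 perimeter=7.220

Straddling triangles (6 of 12):
  (v5,v0,v6) [++-] → (-0.136374, -0.2362, 0)–(-1.21363, -0.2362, 0)  len=1.0773
  (v5,v6,v2) [+-+] → (-1.21363, -0.2362, 0)–(-0.136374, -0.2362, 1.98693)  len=2.2602
  (v6,v0,v7) [-+-] → (-0.136374, -0.2362, 0)–(0.136374, -0.2362, 0)  len=0.2727
  (v6,v7,v2) [--+] → (0.136374, -0.2362, 1.98693)–(-0.136374, -0.2362, 1.98693)  len=0.2727
  (v7,v0,v1) [-++] → (0.136374, -0.2362, 0)–(1.21363, -0.2362, 0)  len=1.0773
  (v7,v1,v2) [-++] → (1.21363, -0.2362, 0)–(0.136374, -0.2362, 1.98693)  len=2.2602

Chained into 1 loop(s):
  loop 1: 6 segments, perimeter = 7.2203
Total perimeter = 7.220


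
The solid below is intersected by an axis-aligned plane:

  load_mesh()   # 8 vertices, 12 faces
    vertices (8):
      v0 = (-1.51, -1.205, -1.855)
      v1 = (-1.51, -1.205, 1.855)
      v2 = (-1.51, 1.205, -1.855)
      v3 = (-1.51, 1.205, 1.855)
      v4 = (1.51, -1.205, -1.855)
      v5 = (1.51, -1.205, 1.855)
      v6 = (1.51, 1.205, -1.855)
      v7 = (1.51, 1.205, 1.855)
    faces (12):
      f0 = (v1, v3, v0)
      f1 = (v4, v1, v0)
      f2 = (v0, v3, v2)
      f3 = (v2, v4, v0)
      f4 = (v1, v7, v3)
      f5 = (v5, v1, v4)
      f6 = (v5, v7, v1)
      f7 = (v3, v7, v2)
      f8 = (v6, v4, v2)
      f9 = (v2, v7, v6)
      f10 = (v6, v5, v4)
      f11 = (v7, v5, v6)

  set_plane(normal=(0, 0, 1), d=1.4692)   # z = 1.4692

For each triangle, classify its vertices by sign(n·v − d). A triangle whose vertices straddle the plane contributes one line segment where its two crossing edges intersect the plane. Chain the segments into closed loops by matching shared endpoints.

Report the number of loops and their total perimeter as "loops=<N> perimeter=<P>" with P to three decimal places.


Straddling triangles (8 of 12):
  (v1,v3,v0) [++-] → (-1.51, 0.954386, 1.4692)–(-1.51, -1.205, 1.4692)  len=2.1594
  (v4,v1,v0) [-+-] → (-1.19595, -1.205, 1.4692)–(-1.51, -1.205, 1.4692)  len=0.3140
  (v0,v3,v2) [-+-] → (-1.51, 0.954386, 1.4692)–(-1.51, 1.205, 1.4692)  len=0.2506
  (v5,v1,v4) [++-] → (-1.19595, -1.205, 1.4692)–(1.51, -1.205, 1.4692)  len=2.7060
  (v3,v7,v2) [++-] → (1.19595, 1.205, 1.4692)–(-1.51, 1.205, 1.4692)  len=2.7060
  (v2,v7,v6) [-+-] → (1.19595, 1.205, 1.4692)–(1.51, 1.205, 1.4692)  len=0.3140
  (v6,v5,v4) [-+-] → (1.51, -0.954386, 1.4692)–(1.51, -1.205, 1.4692)  len=0.2506
  (v7,v5,v6) [++-] → (1.51, -0.954386, 1.4692)–(1.51, 1.205, 1.4692)  len=2.1594

Chained into 1 loop(s):
  loop 1: 8 segments, perimeter = 10.8600
Total perimeter = 10.860

loops=1 perimeter=10.860


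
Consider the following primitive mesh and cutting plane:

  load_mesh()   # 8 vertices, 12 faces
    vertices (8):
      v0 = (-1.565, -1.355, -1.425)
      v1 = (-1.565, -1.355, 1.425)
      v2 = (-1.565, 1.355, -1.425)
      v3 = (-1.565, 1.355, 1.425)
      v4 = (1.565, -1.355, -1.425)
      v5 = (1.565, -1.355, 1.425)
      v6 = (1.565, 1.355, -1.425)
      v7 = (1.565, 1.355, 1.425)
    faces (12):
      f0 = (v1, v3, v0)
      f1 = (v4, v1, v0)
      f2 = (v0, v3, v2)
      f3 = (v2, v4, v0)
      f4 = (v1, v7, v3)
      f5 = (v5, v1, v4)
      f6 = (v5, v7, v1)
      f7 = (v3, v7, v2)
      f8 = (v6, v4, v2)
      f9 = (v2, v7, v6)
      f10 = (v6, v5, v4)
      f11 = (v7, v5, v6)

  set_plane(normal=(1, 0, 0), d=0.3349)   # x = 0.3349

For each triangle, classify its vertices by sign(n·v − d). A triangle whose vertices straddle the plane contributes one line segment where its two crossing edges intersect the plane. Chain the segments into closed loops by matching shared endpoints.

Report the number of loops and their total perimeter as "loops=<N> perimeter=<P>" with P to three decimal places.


Straddling triangles (8 of 12):
  (v4,v1,v0) [+--] → (0.3349, -1.355, -0.304941)–(0.3349, -1.355, -1.425)  len=1.1201
  (v2,v4,v0) [-+-] → (0.3349, -0.289961, -1.425)–(0.3349, -1.355, -1.425)  len=1.0650
  (v1,v7,v3) [-+-] → (0.3349, 0.289961, 1.425)–(0.3349, 1.355, 1.425)  len=1.0650
  (v5,v1,v4) [+-+] → (0.3349, -1.355, 1.425)–(0.3349, -1.355, -0.304941)  len=1.7299
  (v5,v7,v1) [++-] → (0.3349, 0.289961, 1.425)–(0.3349, -1.355, 1.425)  len=1.6450
  (v3,v7,v2) [-+-] → (0.3349, 1.355, 1.425)–(0.3349, 1.355, 0.304941)  len=1.1201
  (v6,v4,v2) [++-] → (0.3349, -0.289961, -1.425)–(0.3349, 1.355, -1.425)  len=1.6450
  (v2,v7,v6) [-++] → (0.3349, 1.355, 0.304941)–(0.3349, 1.355, -1.425)  len=1.7299

Chained into 1 loop(s):
  loop 1: 8 segments, perimeter = 11.1200
Total perimeter = 11.120

loops=1 perimeter=11.120
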